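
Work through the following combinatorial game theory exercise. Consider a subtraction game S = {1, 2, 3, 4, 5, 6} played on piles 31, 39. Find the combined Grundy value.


Subtraction set: {1, 2, 3, 4, 5, 6}
For this subtraction set, G(n) = n mod 7 (period = max + 1 = 7).
Pile 1 (size 31): G(31) = 31 mod 7 = 3
Pile 2 (size 39): G(39) = 39 mod 7 = 4
Total Grundy value = XOR of all: 3 XOR 4 = 7

7


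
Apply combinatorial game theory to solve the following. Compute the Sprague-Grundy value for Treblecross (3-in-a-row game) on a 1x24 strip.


Treblecross: place X on empty cells; 3-in-a-row wins.
Playing within two cells of an existing X lets the opponent win at once, so sensible play treats the cells i-2..i+2 around each X as dead. The player left with no safe cell loses, so this is a normal-play take-away game on strips of safe cells.
Placing X at cell i (0-indexed) of a strip of k safe cells leaves independent strips of sizes max(0, i-2) and max(0, k-i-3). Hence G(k) = mex{ G(max(0,i-2)) XOR G(max(0,k-i-3)) : 0 <= i < k }, with G(0) = 0.
G(1): splits (0,0):0^0=0 -> mex({0}) = 1
G(2): splits (0,0):0^0=0 -> mex({0}) = 1
G(3): splits (0,0):0^0=0 -> mex({0}) = 1
G(4): splits (0,1):0^1=1 (0,0):0^0=0 -> mex({0, 1}) = 2
G(5): splits (0,2):0^1=1 (0,1):0^1=1 (0,0):0^0=0 -> mex({0, 1}) = 2
G(6) = mex({1}) = 0
G(7) = mex({0, 1, 2}) = 3
G(8) = mex({0, 1, 2}) = 3
G(9) = mex({0, 2}) = 1
G(10) = mex({0, 2, 3}) = 1
G(11) = mex({0, 3}) = 1
G(12) = mex({1, 3}) = 0
G(13) = mex({0, 1, 2, 3}) = 4
G(14) = mex({0, 1, 2}) = 3
G(15) = mex({0, 1, 2}) = 3
G(16) = mex({0, 1, 2, 4}) = 3
G(17) = mex({0, 1, 3, 4}) = 2
G(18) = mex({0, 1, 3, 4}) = 2
G(19) = mex({0, 1, 3, 5}) = 2
G(20) = mex({0, 1, 2, 3, 5}) = 4
G(21) = mex({0, 1, 2, 3, 5}) = 4
G(22) = mex({1, 2, 6}) = 0
G(23) = mex({0, 1, 2, 3, 4, 6}) = 5
G(24) = mex({0, 1, 2, 3, 4}) = 5
Therefore G(24) = 5.

5


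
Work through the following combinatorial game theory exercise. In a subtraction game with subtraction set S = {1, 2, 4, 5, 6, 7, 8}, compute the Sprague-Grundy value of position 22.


The subtraction set is S = {1, 2, 4, 5, 6, 7, 8}.
G(k) = mex{ G(k - s) : s in S, s <= k }. We compute iteratively: G(0) = 0.
G(1) = mex({0}) = 1
G(2) = mex({0, 1}) = 2
G(3) = mex({1, 2}) = 0
G(4) = mex({0, 2}) = 1
G(5) = mex({0, 1}) = 2
G(6) = mex({0, 1, 2}) = 3
G(7) = mex({0, 1, 2, 3}) = 4
G(8) = mex({0, 1, 2, 3, 4}) = 5
G(9) = mex({0, 1, 2, 4, 5}) = 3
G(10) = mex({0, 1, 2, 3, 5}) = 4
G(11) = mex({0, 1, 2, 3, 4}) = 5
G(12) = mex({1, 2, 3, 4, 5}) = 0
G(13) = mex({0, 2, 3, 4, 5}) = 1
G(14) = mex({0, 1, 3, 4, 5}) = 2
G(15) = mex({1, 2, 3, 4, 5}) = 0
G(16) = mex({0, 2, 3, 4, 5}) = 1
G(17) = mex({0, 1, 3, 4, 5}) = 2
G(18) = mex({0, 1, 2, 4, 5}) = 3
G(19) = mex({0, 1, 2, 3, 5}) = 4
Observe that G(12)..G(19) = 0, 1, 2, 0, 1, 2, 3, 4 repeats G(0)..G(7) = 0, 1, 2, 0, 1, 2, 3, 4.
For k >= max(S) = 8, G(k) is determined by the previous 8 values G(k-8)..G(k-1); a window of 8 consecutive values has recurred shifted by 12, so by induction G(k + 12) = G(k) for all k >= 0: the sequence is periodic from the start with period 12.
One period: G(0..11) = 0, 1, 2, 0, 1, 2, 3, 4, 5, 3, 4, 5.
22 mod 12 = 10, so G(22) = G(10) = 4.

4


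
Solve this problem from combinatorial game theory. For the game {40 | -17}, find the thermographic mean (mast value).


Game = {40 | -17}, a switch {a | b} with numbers a > b.
Its thermograph has left wall a - t and right wall b + t, which meet at t = (a - b)/2, where both equal (a + b)/2. So the mast (mean value) is at (a + b)/2.
Mean = (40 + (-17))/2 = 23/2 = 23/2

23/2


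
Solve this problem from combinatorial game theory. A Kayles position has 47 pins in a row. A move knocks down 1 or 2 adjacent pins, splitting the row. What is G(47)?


Kayles: a move removes 1 or 2 adjacent pins from a contiguous row.
Removing pins from a row of k leaves two independent rows (a, b) with a + b = k - 1 (one pin) or a + b = k - 2 (two pins); an end removal gives a = 0.
By Sprague-Grundy, G(k) = mex{ G(a) XOR G(b) } over all these splits. G(0) = 0.
G(1): splits (0,0):0^0=0 -> mex({0}) = 1
G(2): splits (0,1):0^1=1 (0,0):0^0=0 -> mex({0, 1}) = 2
G(3): splits (0,2):0^2=2 (1,1):1^1=0 (0,1):0^1=1 -> mex({0, 1, 2}) = 3
G(4): splits (0,3):0^3=3 (1,2):1^2=3 (0,2):0^2=2 (1,1):1^1=0 -> mex({0, 2, 3}) = 1
G(5): splits (0,4):0^1=1 (1,3):1^3=2 (2,2):2^2=0 (0,3):0^3=3 (1,2):1^2=3 -> mex({0, 1, 2, 3}) = 4
G(6) = mex({0, 1, 2, 4}) = 3
G(7) = mex({0, 1, 3, 4, 5}) = 2
G(8) = mex({0, 2, 3, 5, 6}) = 1
G(9) = mex({0, 1, 2, 3, 6, 7}) = 4
G(10) = mex({0, 1, 3, 4, 5, 7}) = 2
G(11) = mex({0, 1, 2, 3, 4, 5}) = 6
G(12) = mex({0, 1, 2, 3, 5, 6, 7}) = 4
G(13) = mex({0, 2, 3, 4, 6, 7}) = 1
G(14) = mex({0, 1, 4, 5, 6, 7}) = 2
G(15) = mex({0, 1, 2, 3, 4, 5, 6}) = 7
G(16) = mex({0, 2, 3, 5, 6, 7}) = 1
G(17) = mex({0, 1, 2, 3, 5, 6, 7}) = 4
G(18) = mex({0, 1, 2, 4, 5, 6}) = 3
G(19) = mex({0, 1, 3, 4, 5, 7}) = 2
G(20) = mex({0, 2, 3, 4, 5, 6, 7}) = 1
G(21) = mex({0, 1, 2, 3, 5, 6, 7}) = 4
G(22) = mex({0, 1, 2, 3, 4, 5, 7}) = 6
G(23) = mex({0, 1, 2, 3, 4, 5, 6}) = 7
G(24) = mex({0, 1, 2, 3, 5, 6, 7}) = 4
G(25) = mex({0, 2, 3, 4, 6, 7}) = 1
G(26) = mex({0, 1, 3, 4, 5, 6, 7}) = 2
G(27) = mex({0, 1, 2, 3, 4, 5, 6, 7}) = 8
G(28) = mex({0, 1, 2, 3, 4, 6, 7, 8}) = 5
G(29) = mex({0, 1, 2, 3, 5, 6, 7, 8, 9}) = 4
G(30) = mex({0, 1, 2, 3, 4, 5, 6, 9, 10}) = 7
G(31) = mex({0, 1, 3, 4, 5, 7, 10, 11}) = 2
G(32) = mex({0, 2, 3, 4, 5, 6, 7, 9, 11}) = 1
G(33) = mex({0, 1, 2, 3, 4, 5, 6, 7, 9, 12}) = 8
G(34) = mex({0, 1, 2, 3, 4, 5, 7, 8, 11, 12}) = 6
G(35) = mex({0, 1, 2, 3, 4, 5, 6, 8, 9, 10, 11}) = 7
G(36) = mex({0, 1, 2, 3, 5, 6, 7, 9, 10}) = 4
G(37) = mex({0, 2, 3, 4, 6, 7, 9, 10, 11, 12}) = 1
G(38) = mex({0, 1, 3, 4, 5, 6, 7, 9, 10, 11, 12}) = 2
G(39) = mex({0, 1, 2, 4, 5, 6, 7, 9, 10, 12, 14}) = 3
G(40) = mex({0, 2, 3, 4, 6, 7, 11, 12, 14}) = 1
G(41) = mex({0, 1, 2, 3, 5, 6, 7, 9, 10, 11, 12}) = 4
G(42) = mex({0, 1, 2, 3, 4, 5, 6, 9, 10}) = 7
G(43) = mex({0, 1, 3, 4, 5, 7, 9, 10, 12, 15}) = 2
G(44) = mex({0, 2, 3, 4, 5, 6, 7, 9, 10, 12, 15}) = 1
G(45) = mex({0, 1, 2, 3, 4, 5, 6, 7, 9, 10, 12, 14}) = 8
G(46) = mex({0, 1, 3, 4, 5, 7, 8, 11, 12, 14}) = 2
G(47) = mex({0, 1, 2, 3, 4, 5, 6, 8, 9, 10, 11, 12}) = 7
Therefore G(47) = 7.

7


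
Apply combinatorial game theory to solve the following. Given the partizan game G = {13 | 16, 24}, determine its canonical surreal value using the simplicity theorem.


Left options: {13}, max = 13
Right options: {16, 24}, min = 16
All options are numbers and max(Left) < min(Right), so by the simplicity theorem the value is the simplest (earliest-born) number strictly between 13 and 16.
Integers 14 through 15 all lie strictly between 13 and 16.
Among integers, the simplest (lowest birthday = smallest |n|; 0 is born on day 0, +-n on day n) is 14.
No non-integer in the interval can be simpler: if x is a non-integer in the interval, then floor(x) or ceil(x) also lies in the interval (the interval contains an integer), and both are proper prefixes of x's sign expansion, i.e. born earlier. So the game value is 14.
Game value = 14

14


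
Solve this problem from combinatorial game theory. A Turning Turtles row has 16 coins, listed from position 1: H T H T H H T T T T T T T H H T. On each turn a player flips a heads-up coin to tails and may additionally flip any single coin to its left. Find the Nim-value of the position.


Coins: H T H T H H T T T T T T T H H T
Key fact: a single head at position k behaves exactly like a Nim heap of size k (turning it to T and optionally flipping a coin at j < k corresponds to moving the heap from k to j, or to 0), and heads combine as a disjunctive sum (two heads at the same place would cancel, matching j XOR j = 0). So the Nim-value is the XOR of the 1-indexed positions of the heads.
Face-up positions (1-indexed): [1, 3, 5, 6, 14, 15]
XOR 0 with 1: 0 XOR 1 = 1
XOR 1 with 3: 1 XOR 3 = 2
XOR 2 with 5: 2 XOR 5 = 7
XOR 7 with 6: 7 XOR 6 = 1
XOR 1 with 14: 1 XOR 14 = 15
XOR 15 with 15: 15 XOR 15 = 0
Nim-value = 0

0


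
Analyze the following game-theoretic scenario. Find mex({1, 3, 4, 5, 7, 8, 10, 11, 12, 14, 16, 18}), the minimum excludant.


Set = {1, 3, 4, 5, 7, 8, 10, 11, 12, 14, 16, 18}
0 is NOT in the set. This is the mex.
mex = 0

0


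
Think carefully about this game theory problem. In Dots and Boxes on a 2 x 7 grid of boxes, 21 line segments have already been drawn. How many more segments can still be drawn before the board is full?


Grid: 2 x 7 boxes, i.e. 3 rows and 8 columns of dots.
Horizontal edges: (rows + 1) * cols = 3 * 7 = 21
Vertical edges: rows * (cols + 1) = 2 * 8 = 16
Total edges: 21 + 16 = 37
Edges drawn: 21
Remaining: 37 - 21 = 16

16


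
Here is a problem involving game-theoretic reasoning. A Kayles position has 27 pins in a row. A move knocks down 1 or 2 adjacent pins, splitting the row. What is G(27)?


Kayles: a move removes 1 or 2 adjacent pins from a contiguous row.
Removing pins from a row of k leaves two independent rows (a, b) with a + b = k - 1 (one pin) or a + b = k - 2 (two pins); an end removal gives a = 0.
By Sprague-Grundy, G(k) = mex{ G(a) XOR G(b) } over all these splits. G(0) = 0.
G(1): splits (0,0):0^0=0 -> mex({0}) = 1
G(2): splits (0,1):0^1=1 (0,0):0^0=0 -> mex({0, 1}) = 2
G(3): splits (0,2):0^2=2 (1,1):1^1=0 (0,1):0^1=1 -> mex({0, 1, 2}) = 3
G(4): splits (0,3):0^3=3 (1,2):1^2=3 (0,2):0^2=2 (1,1):1^1=0 -> mex({0, 2, 3}) = 1
G(5): splits (0,4):0^1=1 (1,3):1^3=2 (2,2):2^2=0 (0,3):0^3=3 (1,2):1^2=3 -> mex({0, 1, 2, 3}) = 4
G(6) = mex({0, 1, 2, 4}) = 3
G(7) = mex({0, 1, 3, 4, 5}) = 2
G(8) = mex({0, 2, 3, 5, 6}) = 1
G(9) = mex({0, 1, 2, 3, 6, 7}) = 4
G(10) = mex({0, 1, 3, 4, 5, 7}) = 2
G(11) = mex({0, 1, 2, 3, 4, 5}) = 6
G(12) = mex({0, 1, 2, 3, 5, 6, 7}) = 4
G(13) = mex({0, 2, 3, 4, 6, 7}) = 1
G(14) = mex({0, 1, 4, 5, 6, 7}) = 2
G(15) = mex({0, 1, 2, 3, 4, 5, 6}) = 7
G(16) = mex({0, 2, 3, 5, 6, 7}) = 1
G(17) = mex({0, 1, 2, 3, 5, 6, 7}) = 4
G(18) = mex({0, 1, 2, 4, 5, 6}) = 3
G(19) = mex({0, 1, 3, 4, 5, 7}) = 2
G(20) = mex({0, 2, 3, 4, 5, 6, 7}) = 1
G(21) = mex({0, 1, 2, 3, 5, 6, 7}) = 4
G(22) = mex({0, 1, 2, 3, 4, 5, 7}) = 6
G(23) = mex({0, 1, 2, 3, 4, 5, 6}) = 7
G(24) = mex({0, 1, 2, 3, 5, 6, 7}) = 4
G(25) = mex({0, 2, 3, 4, 6, 7}) = 1
G(26) = mex({0, 1, 3, 4, 5, 6, 7}) = 2
G(27) = mex({0, 1, 2, 3, 4, 5, 6, 7}) = 8
Therefore G(27) = 8.

8


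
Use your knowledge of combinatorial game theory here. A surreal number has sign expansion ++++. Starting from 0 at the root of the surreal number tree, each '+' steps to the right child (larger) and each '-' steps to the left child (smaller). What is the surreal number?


Sign expansion: ++++
Rule: track bounds (lo, hi), initially (-inf, +inf). On '+', the current value becomes lo and we move to the simplest number in (value, hi): value + 1 if hi = +inf, otherwise the midpoint (value + hi)/2. On '-', the current value becomes hi and we move to value - 1 if lo = -inf, otherwise the midpoint (lo + value)/2.
Start at 0.
Step 1: sign = +, move right. Bounds: (0, +inf). Value = 1
Step 2: sign = +, move right. Bounds: (1, +inf). Value = 2
Step 3: sign = +, move right. Bounds: (2, +inf). Value = 3
Step 4: sign = +, move right. Bounds: (3, +inf). Value = 4
The surreal number with sign expansion ++++ is 4.

4


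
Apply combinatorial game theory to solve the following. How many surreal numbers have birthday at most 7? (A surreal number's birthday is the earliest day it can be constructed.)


Day 0: {|} = 0 is born. Count = 1.
Day n: the number of surreal numbers born by day n is 2^(n+1) - 1.
By day 0: 2^1 - 1 = 1
By day 1: 2^2 - 1 = 3
By day 2: 2^3 - 1 = 7
By day 3: 2^4 - 1 = 15
By day 4: 2^5 - 1 = 31
By day 5: 2^6 - 1 = 63
By day 6: 2^7 - 1 = 127
By day 7: 2^8 - 1 = 255
By day 7: 255 surreal numbers.

255


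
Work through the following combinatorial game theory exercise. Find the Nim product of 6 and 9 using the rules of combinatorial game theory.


Nim multiplication is bilinear over XOR: (u XOR v) * w = (u*w) XOR (v*w).
So we split each operand into its bit components and XOR the pairwise Nim products.
6 = 2 + 4 (as XOR of powers of 2).
9 = 1 + 8 (as XOR of powers of 2).
Using the standard Nim-product table on single bits:
  2*2 = 3,   2*4 = 8,   2*8 = 12,
  4*4 = 6,   4*8 = 11,  8*8 = 13,
and  1*x = x (identity), k*l = l*k (commutative).
Pairwise Nim products:
  2 * 1 = 2
  2 * 8 = 12
  4 * 1 = 4
  4 * 8 = 11
XOR them: 2 XOR 12 XOR 4 XOR 11 = 1.
Result: 6 * 9 = 1 (in Nim).

1


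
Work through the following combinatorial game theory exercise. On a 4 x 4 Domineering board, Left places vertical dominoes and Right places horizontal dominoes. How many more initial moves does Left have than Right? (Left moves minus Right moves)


Board is 4 x 4 (rows x cols).
Left (vertical) placements: (rows-1) * cols = 3 * 4 = 12
Right (horizontal) placements: rows * (cols-1) = 4 * 3 = 12
Advantage = Left - Right = 12 - 12 = 0

0


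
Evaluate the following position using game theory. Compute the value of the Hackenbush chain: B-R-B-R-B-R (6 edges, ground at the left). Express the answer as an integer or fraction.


Edges (from ground): B-R-B-R-B-R
By Berlekamp's sign-expansion rule, a Blue-Red Hackenbush stalk has the value of the surreal number whose sign sequence is the edge sequence with B -> + and R -> -.
Sign sequence: +-+-+-
Trace the sign expansion in the surreal number tree, starting from 0:
Edge 1: B (sign +) -> bounds (0, +inf), value = 1
Edge 2: R (sign -) -> bounds (0, 1), value = 1/2
Edge 3: B (sign +) -> bounds (1/2, 1), value = 3/4
Edge 4: R (sign -) -> bounds (1/2, 3/4), value = 5/8
Edge 5: B (sign +) -> bounds (5/8, 3/4), value = 11/16
Edge 6: R (sign -) -> bounds (5/8, 11/16), value = 21/32
Game value = 21/32

21/32


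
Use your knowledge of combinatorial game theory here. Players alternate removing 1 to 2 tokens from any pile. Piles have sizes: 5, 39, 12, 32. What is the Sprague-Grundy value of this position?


Subtraction set: {1, 2}
For this subtraction set, G(n) = n mod 3 (period = max + 1 = 3).
Pile 1 (size 5): G(5) = 5 mod 3 = 2
Pile 2 (size 39): G(39) = 39 mod 3 = 0
Pile 3 (size 12): G(12) = 12 mod 3 = 0
Pile 4 (size 32): G(32) = 32 mod 3 = 2
Total Grundy value = XOR of all: 2 XOR 0 XOR 0 XOR 2 = 0

0


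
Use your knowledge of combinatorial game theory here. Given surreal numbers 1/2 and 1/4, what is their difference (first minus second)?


x = 1/2, y = 1/4
Converting to common denominator: 4
x = 2/4, y = 1/4
x - y = 1/2 - 1/4 = 1/4

1/4


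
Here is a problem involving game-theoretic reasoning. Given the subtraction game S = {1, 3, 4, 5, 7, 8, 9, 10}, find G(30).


The subtraction set is S = {1, 3, 4, 5, 7, 8, 9, 10}.
G(k) = mex{ G(k - s) : s in S, s <= k }. We compute iteratively: G(0) = 0.
G(1) = mex({0}) = 1
G(2) = mex({1}) = 0
G(3) = mex({0}) = 1
G(4) = mex({0, 1}) = 2
G(5) = mex({0, 1, 2}) = 3
G(6) = mex({0, 1, 3}) = 2
G(7) = mex({0, 1, 2}) = 3
G(8) = mex({0, 1, 2, 3}) = 4
G(9) = mex({0, 1, 2, 3, 4}) = 5
G(10) = mex({0, 1, 2, 3, 5}) = 4
G(11) = mex({0, 1, 2, 3, 4}) = 5
G(12) = mex({0, 1, 2, 3, 4, 5}) = 6
G(13) = mex({1, 2, 3, 4, 5, 6}) = 0
G(14) = mex({0, 2, 3, 4, 5}) = 1
G(15) = mex({1, 2, 3, 4, 5, 6}) = 0
G(16) = mex({0, 2, 3, 4, 5, 6}) = 1
G(17) = mex({0, 1, 3, 4, 5, 6}) = 2
G(18) = mex({0, 1, 2, 4, 5}) = 3
G(19) = mex({0, 1, 3, 4, 5, 6}) = 2
G(20) = mex({0, 1, 2, 4, 5, 6}) = 3
G(21) = mex({0, 1, 2, 3, 5, 6}) = 4
G(22) = mex({0, 1, 2, 3, 4, 6}) = 5
Observe that G(13)..G(22) = 0, 1, 0, 1, 2, 3, 2, 3, 4, 5 repeats G(0)..G(9) = 0, 1, 0, 1, 2, 3, 2, 3, 4, 5.
For k >= max(S) = 10, G(k) is determined by the previous 10 values G(k-10)..G(k-1); a window of 10 consecutive values has recurred shifted by 13, so by induction G(k + 13) = G(k) for all k >= 0: the sequence is periodic from the start with period 13.
One period: G(0..12) = 0, 1, 0, 1, 2, 3, 2, 3, 4, 5, 4, 5, 6.
30 mod 13 = 4, so G(30) = G(4) = 2.

2


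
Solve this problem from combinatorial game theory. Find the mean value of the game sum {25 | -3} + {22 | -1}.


G1 = {25 | -3}, G2 = {22 | -1}
Each is a switch {a | b} with numbers a > b; its mean value is (a + b)/2, and mean value is additive over game sums: m(G1 + G2) = m(G1) + m(G2).
Mean of G1 = (25 + (-3))/2 = 22/2 = 11
Mean of G2 = (22 + (-1))/2 = 21/2 = 21/2
Mean of G1 + G2 = 11 + 21/2 = 43/2

43/2


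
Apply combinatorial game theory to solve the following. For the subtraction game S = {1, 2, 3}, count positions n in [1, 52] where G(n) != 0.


Subtraction set S = {1, 2, 3}, so G(n) = n mod 4.
G(n) = 0 when n is a multiple of 4.
Multiples of 4 in [1, 52]: 13
N-positions (nonzero Grundy) = 52 - 13 = 39

39


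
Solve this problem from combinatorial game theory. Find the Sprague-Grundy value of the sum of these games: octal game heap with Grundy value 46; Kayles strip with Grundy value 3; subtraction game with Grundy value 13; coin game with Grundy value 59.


By the Sprague-Grundy theorem, the Grundy value of a sum of games is the XOR of individual Grundy values.
octal game heap: Grundy value = 46. Running XOR: 0 XOR 46 = 46
Kayles strip: Grundy value = 3. Running XOR: 46 XOR 3 = 45
subtraction game: Grundy value = 13. Running XOR: 45 XOR 13 = 32
coin game: Grundy value = 59. Running XOR: 32 XOR 59 = 27
The combined Grundy value is 27.

27


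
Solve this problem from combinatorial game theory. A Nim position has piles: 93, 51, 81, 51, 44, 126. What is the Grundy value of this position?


We need the XOR (exclusive or) of all pile sizes.
After XOR-ing pile 1 (size 93): 0 XOR 93 = 93
After XOR-ing pile 2 (size 51): 93 XOR 51 = 110
After XOR-ing pile 3 (size 81): 110 XOR 81 = 63
After XOR-ing pile 4 (size 51): 63 XOR 51 = 12
After XOR-ing pile 5 (size 44): 12 XOR 44 = 32
After XOR-ing pile 6 (size 126): 32 XOR 126 = 94
The Nim-value of this position is 94.

94


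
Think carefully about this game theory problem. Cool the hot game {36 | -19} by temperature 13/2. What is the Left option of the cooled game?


Original game: {36 | -19} (a switch {a | b} with a > b).
Cooling by t (for t below the temperature (a - b)/2 = 55/2) taxes each move by t: {a | b} cooled by t is {a - t | b + t}.
Cooling amount: t = 13/2
Cooled Left option: 36 - 13/2 = 59/2
Cooled Right option: -19 + 13/2 = -25/2
Cooled game: {59/2 | -25/2}
Left option = 59/2

59/2


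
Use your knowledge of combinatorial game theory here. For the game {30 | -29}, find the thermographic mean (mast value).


Game = {30 | -29}, a switch {a | b} with numbers a > b.
Its thermograph has left wall a - t and right wall b + t, which meet at t = (a - b)/2, where both equal (a + b)/2. So the mast (mean value) is at (a + b)/2.
Mean = (30 + (-29))/2 = 1/2 = 1/2

1/2


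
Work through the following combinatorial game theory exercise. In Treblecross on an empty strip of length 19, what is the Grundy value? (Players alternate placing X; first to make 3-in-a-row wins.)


Treblecross: place X on empty cells; 3-in-a-row wins.
Playing within two cells of an existing X lets the opponent win at once, so sensible play treats the cells i-2..i+2 around each X as dead. The player left with no safe cell loses, so this is a normal-play take-away game on strips of safe cells.
Placing X at cell i (0-indexed) of a strip of k safe cells leaves independent strips of sizes max(0, i-2) and max(0, k-i-3). Hence G(k) = mex{ G(max(0,i-2)) XOR G(max(0,k-i-3)) : 0 <= i < k }, with G(0) = 0.
G(1): splits (0,0):0^0=0 -> mex({0}) = 1
G(2): splits (0,0):0^0=0 -> mex({0}) = 1
G(3): splits (0,0):0^0=0 -> mex({0}) = 1
G(4): splits (0,1):0^1=1 (0,0):0^0=0 -> mex({0, 1}) = 2
G(5): splits (0,2):0^1=1 (0,1):0^1=1 (0,0):0^0=0 -> mex({0, 1}) = 2
G(6) = mex({1}) = 0
G(7) = mex({0, 1, 2}) = 3
G(8) = mex({0, 1, 2}) = 3
G(9) = mex({0, 2}) = 1
G(10) = mex({0, 2, 3}) = 1
G(11) = mex({0, 3}) = 1
G(12) = mex({1, 3}) = 0
G(13) = mex({0, 1, 2, 3}) = 4
G(14) = mex({0, 1, 2}) = 3
G(15) = mex({0, 1, 2}) = 3
G(16) = mex({0, 1, 2, 4}) = 3
G(17) = mex({0, 1, 3, 4}) = 2
G(18) = mex({0, 1, 3, 4}) = 2
G(19) = mex({0, 1, 3, 5}) = 2
Therefore G(19) = 2.

2


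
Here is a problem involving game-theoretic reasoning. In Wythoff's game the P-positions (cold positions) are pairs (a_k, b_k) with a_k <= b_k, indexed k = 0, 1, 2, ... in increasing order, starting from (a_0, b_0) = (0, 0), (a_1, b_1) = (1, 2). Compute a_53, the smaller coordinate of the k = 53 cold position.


By Wythoff's theorem, a_k = floor(k * phi) and b_k = floor(k * phi^2) = a_k + k, where phi = (1 + sqrt(5))/2 is the golden ratio.
phi = (1 + sqrt(5))/2 = 1.618034
k = 53
k * phi = 53 * 1.618034 = 85.755801
a_53 = floor(k * phi) = 85

85


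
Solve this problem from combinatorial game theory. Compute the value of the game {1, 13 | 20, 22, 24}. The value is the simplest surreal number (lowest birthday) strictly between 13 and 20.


Left options: {1, 13}, max = 13
Right options: {20, 22, 24}, min = 20
All options are numbers and max(Left) < min(Right), so by the simplicity theorem the value is the simplest (earliest-born) number strictly between 13 and 20.
Integers 14 through 19 all lie strictly between 13 and 20.
Among integers, the simplest (lowest birthday = smallest |n|; 0 is born on day 0, +-n on day n) is 14.
No non-integer in the interval can be simpler: if x is a non-integer in the interval, then floor(x) or ceil(x) also lies in the interval (the interval contains an integer), and both are proper prefixes of x's sign expansion, i.e. born earlier. So the game value is 14.
Game value = 14

14


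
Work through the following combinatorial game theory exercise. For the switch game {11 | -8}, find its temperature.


The game is {11 | -8}, a switch {a | b} with numbers a > b.
Cooling {a | b} by t gives {a - t | b + t}, which stops being hot when a - t = b + t, i.e. at t = (a - b)/2. So the temperature of a switch is (a - b)/2.
Temperature = (Left option - Right option) / 2
= (11 - (-8)) / 2
= 19 / 2
= 19/2

19/2


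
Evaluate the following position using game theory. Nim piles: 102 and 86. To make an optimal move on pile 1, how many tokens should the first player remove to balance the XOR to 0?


Piles: 102 and 86
Current XOR: 102 XOR 86 = 48 (non-zero, so this is an N-position).
To make the XOR zero, we need to find a move that balances the piles.
For pile 1 (size 102): target = 102 XOR 48 = 86
We reduce pile 1 from 102 to 86.
Tokens removed: 102 - 86 = 16
Verification: 86 XOR 86 = 0

16


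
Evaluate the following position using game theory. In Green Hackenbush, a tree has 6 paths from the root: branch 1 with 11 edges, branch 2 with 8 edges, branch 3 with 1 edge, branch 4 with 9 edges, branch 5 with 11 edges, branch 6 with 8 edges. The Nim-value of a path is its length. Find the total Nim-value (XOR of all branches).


The tree has 6 branches from the ground vertex.
In Green Hackenbush, the Nim-value of a simple path of length k is k.
Branch 1: length 11, Nim-value = 11
Branch 2: length 8, Nim-value = 8
Branch 3: length 1, Nim-value = 1
Branch 4: length 9, Nim-value = 9
Branch 5: length 11, Nim-value = 11
Branch 6: length 8, Nim-value = 8
Total Nim-value = XOR of all branch values:
0 XOR 11 = 11
11 XOR 8 = 3
3 XOR 1 = 2
2 XOR 9 = 11
11 XOR 11 = 0
0 XOR 8 = 8
Nim-value of the tree = 8

8


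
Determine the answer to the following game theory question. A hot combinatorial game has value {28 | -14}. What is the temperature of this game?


The game is {28 | -14}, a switch {a | b} with numbers a > b.
Cooling {a | b} by t gives {a - t | b + t}, which stops being hot when a - t = b + t, i.e. at t = (a - b)/2. So the temperature of a switch is (a - b)/2.
Temperature = (Left option - Right option) / 2
= (28 - (-14)) / 2
= 42 / 2
= 21

21


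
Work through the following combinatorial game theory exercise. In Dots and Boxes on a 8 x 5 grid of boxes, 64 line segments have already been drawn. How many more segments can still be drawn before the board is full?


Grid: 8 x 5 boxes, i.e. 9 rows and 6 columns of dots.
Horizontal edges: (rows + 1) * cols = 9 * 5 = 45
Vertical edges: rows * (cols + 1) = 8 * 6 = 48
Total edges: 45 + 48 = 93
Edges drawn: 64
Remaining: 93 - 64 = 29

29


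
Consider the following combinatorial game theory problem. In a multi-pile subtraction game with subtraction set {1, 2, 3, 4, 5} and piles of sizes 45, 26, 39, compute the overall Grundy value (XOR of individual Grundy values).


Subtraction set: {1, 2, 3, 4, 5}
For this subtraction set, G(n) = n mod 6 (period = max + 1 = 6).
Pile 1 (size 45): G(45) = 45 mod 6 = 3
Pile 2 (size 26): G(26) = 26 mod 6 = 2
Pile 3 (size 39): G(39) = 39 mod 6 = 3
Total Grundy value = XOR of all: 3 XOR 2 XOR 3 = 2

2


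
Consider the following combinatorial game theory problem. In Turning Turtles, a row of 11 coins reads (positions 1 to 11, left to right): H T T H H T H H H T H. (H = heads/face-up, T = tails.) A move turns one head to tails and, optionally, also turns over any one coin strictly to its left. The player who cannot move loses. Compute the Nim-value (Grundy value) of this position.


Coins: H T T H H T H H H T H
Key fact: a single head at position k behaves exactly like a Nim heap of size k (turning it to T and optionally flipping a coin at j < k corresponds to moving the heap from k to j, or to 0), and heads combine as a disjunctive sum (two heads at the same place would cancel, matching j XOR j = 0). So the Nim-value is the XOR of the 1-indexed positions of the heads.
Face-up positions (1-indexed): [1, 4, 5, 7, 8, 9, 11]
XOR 0 with 1: 0 XOR 1 = 1
XOR 1 with 4: 1 XOR 4 = 5
XOR 5 with 5: 5 XOR 5 = 0
XOR 0 with 7: 0 XOR 7 = 7
XOR 7 with 8: 7 XOR 8 = 15
XOR 15 with 9: 15 XOR 9 = 6
XOR 6 with 11: 6 XOR 11 = 13
Nim-value = 13

13


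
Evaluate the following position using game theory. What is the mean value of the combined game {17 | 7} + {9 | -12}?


G1 = {17 | 7}, G2 = {9 | -12}
Each is a switch {a | b} with numbers a > b; its mean value is (a + b)/2, and mean value is additive over game sums: m(G1 + G2) = m(G1) + m(G2).
Mean of G1 = (17 + (7))/2 = 24/2 = 12
Mean of G2 = (9 + (-12))/2 = -3/2 = -3/2
Mean of G1 + G2 = 12 + -3/2 = 21/2

21/2


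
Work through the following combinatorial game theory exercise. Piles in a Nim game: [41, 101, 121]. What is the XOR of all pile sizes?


We need the XOR (exclusive or) of all pile sizes.
After XOR-ing pile 1 (size 41): 0 XOR 41 = 41
After XOR-ing pile 2 (size 101): 41 XOR 101 = 76
After XOR-ing pile 3 (size 121): 76 XOR 121 = 53
The Nim-value of this position is 53.

53


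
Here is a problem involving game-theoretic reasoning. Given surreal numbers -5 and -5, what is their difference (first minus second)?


x = -5, y = -5
x - y = -5 - -5 = 0

0


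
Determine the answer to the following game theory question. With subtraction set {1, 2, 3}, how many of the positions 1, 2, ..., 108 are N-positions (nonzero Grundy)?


Subtraction set S = {1, 2, 3}, so G(n) = n mod 4.
G(n) = 0 when n is a multiple of 4.
Multiples of 4 in [1, 108]: 27
N-positions (nonzero Grundy) = 108 - 27 = 81

81


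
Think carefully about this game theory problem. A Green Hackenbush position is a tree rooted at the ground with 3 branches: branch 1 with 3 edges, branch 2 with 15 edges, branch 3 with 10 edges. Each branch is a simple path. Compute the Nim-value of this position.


The tree has 3 branches from the ground vertex.
In Green Hackenbush, the Nim-value of a simple path of length k is k.
Branch 1: length 3, Nim-value = 3
Branch 2: length 15, Nim-value = 15
Branch 3: length 10, Nim-value = 10
Total Nim-value = XOR of all branch values:
0 XOR 3 = 3
3 XOR 15 = 12
12 XOR 10 = 6
Nim-value of the tree = 6

6


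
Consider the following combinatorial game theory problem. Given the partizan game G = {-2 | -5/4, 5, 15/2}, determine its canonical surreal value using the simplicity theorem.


Left options: {-2}, max = -2
Right options: {-5/4, 5, 15/2}, min = -5/4
All options are numbers and max(Left) < min(Right), so by the simplicity theorem the value is the simplest (earliest-born) number strictly between -2 and -5/4.
No integer lies strictly between -2 and -5/4, so the value is the dyadic rational m/2^k in the interval with the smallest k (then m odd); search k = 1, 2, ...:
Denominator 2: -3/2 lies strictly between -2 and -5/4 -- found.
The simplest number in the interval is -3/2.
Game value = -3/2

-3/2


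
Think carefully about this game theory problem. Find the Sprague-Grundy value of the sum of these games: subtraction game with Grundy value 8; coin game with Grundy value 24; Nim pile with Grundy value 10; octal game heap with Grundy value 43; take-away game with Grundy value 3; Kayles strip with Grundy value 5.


By the Sprague-Grundy theorem, the Grundy value of a sum of games is the XOR of individual Grundy values.
subtraction game: Grundy value = 8. Running XOR: 0 XOR 8 = 8
coin game: Grundy value = 24. Running XOR: 8 XOR 24 = 16
Nim pile: Grundy value = 10. Running XOR: 16 XOR 10 = 26
octal game heap: Grundy value = 43. Running XOR: 26 XOR 43 = 49
take-away game: Grundy value = 3. Running XOR: 49 XOR 3 = 50
Kayles strip: Grundy value = 5. Running XOR: 50 XOR 5 = 55
The combined Grundy value is 55.

55


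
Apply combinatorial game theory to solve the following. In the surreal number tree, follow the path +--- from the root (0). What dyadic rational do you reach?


Sign expansion: +---
Rule: track bounds (lo, hi), initially (-inf, +inf). On '+', the current value becomes lo and we move to the simplest number in (value, hi): value + 1 if hi = +inf, otherwise the midpoint (value + hi)/2. On '-', the current value becomes hi and we move to value - 1 if lo = -inf, otherwise the midpoint (lo + value)/2.
Start at 0.
Step 1: sign = +, move right. Bounds: (0, +inf). Value = 1
Step 2: sign = -, move left. Bounds: (0, 1). Value = 1/2
Step 3: sign = -, move left. Bounds: (0, 1/2). Value = 1/4
Step 4: sign = -, move left. Bounds: (0, 1/4). Value = 1/8
The surreal number with sign expansion +--- is 1/8.

1/8


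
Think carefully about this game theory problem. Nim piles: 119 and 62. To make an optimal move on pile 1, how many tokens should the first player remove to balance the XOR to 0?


Piles: 119 and 62
Current XOR: 119 XOR 62 = 73 (non-zero, so this is an N-position).
To make the XOR zero, we need to find a move that balances the piles.
For pile 1 (size 119): target = 119 XOR 73 = 62
We reduce pile 1 from 119 to 62.
Tokens removed: 119 - 62 = 57
Verification: 62 XOR 62 = 0

57


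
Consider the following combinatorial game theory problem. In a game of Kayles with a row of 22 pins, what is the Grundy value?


Kayles: a move removes 1 or 2 adjacent pins from a contiguous row.
Removing pins from a row of k leaves two independent rows (a, b) with a + b = k - 1 (one pin) or a + b = k - 2 (two pins); an end removal gives a = 0.
By Sprague-Grundy, G(k) = mex{ G(a) XOR G(b) } over all these splits. G(0) = 0.
G(1): splits (0,0):0^0=0 -> mex({0}) = 1
G(2): splits (0,1):0^1=1 (0,0):0^0=0 -> mex({0, 1}) = 2
G(3): splits (0,2):0^2=2 (1,1):1^1=0 (0,1):0^1=1 -> mex({0, 1, 2}) = 3
G(4): splits (0,3):0^3=3 (1,2):1^2=3 (0,2):0^2=2 (1,1):1^1=0 -> mex({0, 2, 3}) = 1
G(5): splits (0,4):0^1=1 (1,3):1^3=2 (2,2):2^2=0 (0,3):0^3=3 (1,2):1^2=3 -> mex({0, 1, 2, 3}) = 4
G(6) = mex({0, 1, 2, 4}) = 3
G(7) = mex({0, 1, 3, 4, 5}) = 2
G(8) = mex({0, 2, 3, 5, 6}) = 1
G(9) = mex({0, 1, 2, 3, 6, 7}) = 4
G(10) = mex({0, 1, 3, 4, 5, 7}) = 2
G(11) = mex({0, 1, 2, 3, 4, 5}) = 6
G(12) = mex({0, 1, 2, 3, 5, 6, 7}) = 4
G(13) = mex({0, 2, 3, 4, 6, 7}) = 1
G(14) = mex({0, 1, 4, 5, 6, 7}) = 2
G(15) = mex({0, 1, 2, 3, 4, 5, 6}) = 7
G(16) = mex({0, 2, 3, 5, 6, 7}) = 1
G(17) = mex({0, 1, 2, 3, 5, 6, 7}) = 4
G(18) = mex({0, 1, 2, 4, 5, 6}) = 3
G(19) = mex({0, 1, 3, 4, 5, 7}) = 2
G(20) = mex({0, 2, 3, 4, 5, 6, 7}) = 1
G(21) = mex({0, 1, 2, 3, 5, 6, 7}) = 4
G(22) = mex({0, 1, 2, 3, 4, 5, 7}) = 6
Therefore G(22) = 6.

6


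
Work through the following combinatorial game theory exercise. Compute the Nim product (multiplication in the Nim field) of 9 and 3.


Nim multiplication is bilinear over XOR: (u XOR v) * w = (u*w) XOR (v*w).
So we split each operand into its bit components and XOR the pairwise Nim products.
9 = 1 + 8 (as XOR of powers of 2).
3 = 1 + 2 (as XOR of powers of 2).
Using the standard Nim-product table on single bits:
  2*2 = 3,   2*4 = 8,   2*8 = 12,
  4*4 = 6,   4*8 = 11,  8*8 = 13,
and  1*x = x (identity), k*l = l*k (commutative).
Pairwise Nim products:
  1 * 1 = 1
  1 * 2 = 2
  8 * 1 = 8
  8 * 2 = 12
XOR them: 1 XOR 2 XOR 8 XOR 12 = 7.
Result: 9 * 3 = 7 (in Nim).

7


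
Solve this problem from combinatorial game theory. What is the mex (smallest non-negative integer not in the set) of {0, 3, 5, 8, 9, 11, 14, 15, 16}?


Set = {0, 3, 5, 8, 9, 11, 14, 15, 16}
0 is in the set.
1 is NOT in the set. This is the mex.
mex = 1

1


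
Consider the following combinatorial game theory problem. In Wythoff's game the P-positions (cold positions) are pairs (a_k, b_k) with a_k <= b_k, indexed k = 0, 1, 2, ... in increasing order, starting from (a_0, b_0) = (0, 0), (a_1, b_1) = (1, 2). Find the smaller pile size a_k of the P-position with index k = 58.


By Wythoff's theorem, a_k = floor(k * phi) and b_k = floor(k * phi^2) = a_k + k, where phi = (1 + sqrt(5))/2 is the golden ratio.
phi = (1 + sqrt(5))/2 = 1.618034
k = 58
k * phi = 58 * 1.618034 = 93.845971
a_58 = floor(k * phi) = 93

93


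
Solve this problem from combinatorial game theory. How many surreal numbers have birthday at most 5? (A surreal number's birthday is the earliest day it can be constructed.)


Day 0: {|} = 0 is born. Count = 1.
Day n: the number of surreal numbers born by day n is 2^(n+1) - 1.
By day 0: 2^1 - 1 = 1
By day 1: 2^2 - 1 = 3
By day 2: 2^3 - 1 = 7
By day 3: 2^4 - 1 = 15
By day 4: 2^5 - 1 = 31
By day 5: 2^6 - 1 = 63
By day 5: 63 surreal numbers.

63


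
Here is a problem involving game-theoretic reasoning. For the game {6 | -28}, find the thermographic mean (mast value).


Game = {6 | -28}, a switch {a | b} with numbers a > b.
Its thermograph has left wall a - t and right wall b + t, which meet at t = (a - b)/2, where both equal (a + b)/2. So the mast (mean value) is at (a + b)/2.
Mean = (6 + (-28))/2 = -22/2 = -11

-11


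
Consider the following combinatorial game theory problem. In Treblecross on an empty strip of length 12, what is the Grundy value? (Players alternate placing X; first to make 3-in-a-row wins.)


Treblecross: place X on empty cells; 3-in-a-row wins.
Playing within two cells of an existing X lets the opponent win at once, so sensible play treats the cells i-2..i+2 around each X as dead. The player left with no safe cell loses, so this is a normal-play take-away game on strips of safe cells.
Placing X at cell i (0-indexed) of a strip of k safe cells leaves independent strips of sizes max(0, i-2) and max(0, k-i-3). Hence G(k) = mex{ G(max(0,i-2)) XOR G(max(0,k-i-3)) : 0 <= i < k }, with G(0) = 0.
G(1): splits (0,0):0^0=0 -> mex({0}) = 1
G(2): splits (0,0):0^0=0 -> mex({0}) = 1
G(3): splits (0,0):0^0=0 -> mex({0}) = 1
G(4): splits (0,1):0^1=1 (0,0):0^0=0 -> mex({0, 1}) = 2
G(5): splits (0,2):0^1=1 (0,1):0^1=1 (0,0):0^0=0 -> mex({0, 1}) = 2
G(6) = mex({1}) = 0
G(7) = mex({0, 1, 2}) = 3
G(8) = mex({0, 1, 2}) = 3
G(9) = mex({0, 2}) = 1
G(10) = mex({0, 2, 3}) = 1
G(11) = mex({0, 3}) = 1
G(12) = mex({1, 3}) = 0
Therefore G(12) = 0.

0


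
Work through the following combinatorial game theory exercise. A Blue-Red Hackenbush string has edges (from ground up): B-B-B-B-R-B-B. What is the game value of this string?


Edges (from ground): B-B-B-B-R-B-B
By Berlekamp's sign-expansion rule, a Blue-Red Hackenbush stalk has the value of the surreal number whose sign sequence is the edge sequence with B -> + and R -> -.
Sign sequence: ++++-++
Trace the sign expansion in the surreal number tree, starting from 0:
Edge 1: B (sign +) -> bounds (0, +inf), value = 1
Edge 2: B (sign +) -> bounds (1, +inf), value = 2
Edge 3: B (sign +) -> bounds (2, +inf), value = 3
Edge 4: B (sign +) -> bounds (3, +inf), value = 4
Edge 5: R (sign -) -> bounds (3, 4), value = 7/2
Edge 6: B (sign +) -> bounds (7/2, 4), value = 15/4
Edge 7: B (sign +) -> bounds (15/4, 4), value = 31/8
Game value = 31/8

31/8


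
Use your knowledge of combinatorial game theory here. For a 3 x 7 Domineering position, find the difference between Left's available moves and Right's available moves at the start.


Board is 3 x 7 (rows x cols).
Left (vertical) placements: (rows-1) * cols = 2 * 7 = 14
Right (horizontal) placements: rows * (cols-1) = 3 * 6 = 18
Advantage = Left - Right = 14 - 18 = -4

-4


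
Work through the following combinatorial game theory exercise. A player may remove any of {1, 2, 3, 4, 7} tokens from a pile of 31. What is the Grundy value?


The subtraction set is S = {1, 2, 3, 4, 7}.
G(k) = mex{ G(k - s) : s in S, s <= k }. We compute iteratively: G(0) = 0.
G(1) = mex({0}) = 1
G(2) = mex({0, 1}) = 2
G(3) = mex({0, 1, 2}) = 3
G(4) = mex({0, 1, 2, 3}) = 4
G(5) = mex({1, 2, 3, 4}) = 0
G(6) = mex({0, 2, 3, 4}) = 1
G(7) = mex({0, 1, 3, 4}) = 2
G(8) = mex({0, 1, 2, 4}) = 3
G(9) = mex({0, 1, 2, 3}) = 4
G(10) = mex({1, 2, 3, 4}) = 0
G(11) = mex({0, 2, 3, 4}) = 1
Observe that G(5)..G(11) = 0, 1, 2, 3, 4, 0, 1 repeats G(0)..G(6) = 0, 1, 2, 3, 4, 0, 1.
For k >= max(S) = 7, G(k) is determined by the previous 7 values G(k-7)..G(k-1); a window of 7 consecutive values has recurred shifted by 5, so by induction G(k + 5) = G(k) for all k >= 0: the sequence is periodic from the start with period 5.
One period: G(0..4) = 0, 1, 2, 3, 4.
31 mod 5 = 1, so G(31) = G(1) = 1.

1


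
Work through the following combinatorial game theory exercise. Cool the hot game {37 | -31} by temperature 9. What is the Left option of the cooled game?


Original game: {37 | -31} (a switch {a | b} with a > b).
Cooling by t (for t below the temperature (a - b)/2 = 34) taxes each move by t: {a | b} cooled by t is {a - t | b + t}.
Cooling amount: t = 9
Cooled Left option: 37 - 9 = 28
Cooled Right option: -31 + 9 = -22
Cooled game: {28 | -22}
Left option = 28

28


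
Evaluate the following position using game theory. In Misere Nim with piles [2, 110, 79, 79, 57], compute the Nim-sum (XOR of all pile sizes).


We need the XOR (exclusive or) of all pile sizes.
After XOR-ing pile 1 (size 2): 0 XOR 2 = 2
After XOR-ing pile 2 (size 110): 2 XOR 110 = 108
After XOR-ing pile 3 (size 79): 108 XOR 79 = 35
After XOR-ing pile 4 (size 79): 35 XOR 79 = 108
After XOR-ing pile 5 (size 57): 108 XOR 57 = 85
The Nim-value of this position is 85.

85


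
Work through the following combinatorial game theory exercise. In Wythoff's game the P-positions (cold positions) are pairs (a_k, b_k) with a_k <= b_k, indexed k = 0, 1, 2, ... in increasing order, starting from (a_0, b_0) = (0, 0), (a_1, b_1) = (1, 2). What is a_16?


By Wythoff's theorem, a_k = floor(k * phi) and b_k = floor(k * phi^2) = a_k + k, where phi = (1 + sqrt(5))/2 is the golden ratio.
phi = (1 + sqrt(5))/2 = 1.618034
k = 16
k * phi = 16 * 1.618034 = 25.888544
a_16 = floor(k * phi) = 25

25


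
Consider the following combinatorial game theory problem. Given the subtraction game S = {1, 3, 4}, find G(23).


The subtraction set is S = {1, 3, 4}.
G(k) = mex{ G(k - s) : s in S, s <= k }. We compute iteratively: G(0) = 0.
G(1) = mex({0}) = 1
G(2) = mex({1}) = 0
G(3) = mex({0}) = 1
G(4) = mex({0, 1}) = 2
G(5) = mex({0, 1, 2}) = 3
G(6) = mex({0, 1, 3}) = 2
G(7) = mex({1, 2}) = 0
G(8) = mex({0, 2, 3}) = 1
G(9) = mex({1, 2, 3}) = 0
G(10) = mex({0, 2}) = 1
Observe that G(7)..G(10) = 0, 1, 0, 1 repeats G(0)..G(3) = 0, 1, 0, 1.
For k >= max(S) = 4, G(k) is determined by the previous 4 values G(k-4)..G(k-1); a window of 4 consecutive values has recurred shifted by 7, so by induction G(k + 7) = G(k) for all k >= 0: the sequence is periodic from the start with period 7.
One period: G(0..6) = 0, 1, 0, 1, 2, 3, 2.
23 mod 7 = 2, so G(23) = G(2) = 0.

0


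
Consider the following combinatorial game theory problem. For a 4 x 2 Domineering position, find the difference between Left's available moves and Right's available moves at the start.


Board is 4 x 2 (rows x cols).
Left (vertical) placements: (rows-1) * cols = 3 * 2 = 6
Right (horizontal) placements: rows * (cols-1) = 4 * 1 = 4
Advantage = Left - Right = 6 - 4 = 2

2


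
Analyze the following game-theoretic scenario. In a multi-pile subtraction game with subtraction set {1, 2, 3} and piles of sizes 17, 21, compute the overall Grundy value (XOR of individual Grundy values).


Subtraction set: {1, 2, 3}
For this subtraction set, G(n) = n mod 4 (period = max + 1 = 4).
Pile 1 (size 17): G(17) = 17 mod 4 = 1
Pile 2 (size 21): G(21) = 21 mod 4 = 1
Total Grundy value = XOR of all: 1 XOR 1 = 0

0
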